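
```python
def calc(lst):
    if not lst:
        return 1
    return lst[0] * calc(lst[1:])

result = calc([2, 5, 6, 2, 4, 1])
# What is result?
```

Product over [2, 5, 6, 2, 4, 1] = 2 * 5 * 6 * 2 * 4 * 1 = 480

Answer: 480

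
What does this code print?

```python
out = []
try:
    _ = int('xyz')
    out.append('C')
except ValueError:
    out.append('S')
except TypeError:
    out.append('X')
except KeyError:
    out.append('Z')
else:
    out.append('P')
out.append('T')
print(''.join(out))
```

Execution trace: 'S' (except ValueError) → 'T' (after the try/except). Output: ST

Answer: ST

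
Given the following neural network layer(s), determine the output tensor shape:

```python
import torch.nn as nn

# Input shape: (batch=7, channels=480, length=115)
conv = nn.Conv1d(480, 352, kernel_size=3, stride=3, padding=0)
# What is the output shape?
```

Input: (7, 480, 115) -> Output: (7, 352, 38)

Answer: (7, 352, 38)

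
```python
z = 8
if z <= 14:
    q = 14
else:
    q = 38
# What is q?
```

Trace:
`z = 8` → z = 8
`if z <= 14: ...` → z <= 14 is True → q = 14
So q = 14

Answer: 14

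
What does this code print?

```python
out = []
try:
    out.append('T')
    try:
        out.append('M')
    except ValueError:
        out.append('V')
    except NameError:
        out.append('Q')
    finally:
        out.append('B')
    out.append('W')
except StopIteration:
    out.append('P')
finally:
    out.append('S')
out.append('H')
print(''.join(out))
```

Execution trace: 'T' (try body) → 'M' (inner try body, no exception) → 'B' (inner finally) → 'W' (try body, no exception) → 'S' (finally) → 'H' (after the try/except). Output: TMBWSH

Answer: TMBWSH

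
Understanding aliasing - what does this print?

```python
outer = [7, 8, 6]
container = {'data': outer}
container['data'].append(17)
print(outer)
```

Key concept: dict holds reference to list.
Step by step:
`outer = [7, 8, 6]` → outer = [7, 8, 6]
`container = {'data': outer}` → container = {'data': [7, 8, 6]}
`container['data'].append(17)` → outer = [7, 8, 6, 17]; container = {'data': [7, 8, 6, 17]}
`print(outer)` → prints [7, 8, 6, 17]

Answer: [7, 8, 6, 17]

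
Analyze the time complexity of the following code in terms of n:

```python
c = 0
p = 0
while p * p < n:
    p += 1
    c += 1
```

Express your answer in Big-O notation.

Each loop level contributes: √n. Multiplying the contributions gives O(√n).

Answer: O(√n)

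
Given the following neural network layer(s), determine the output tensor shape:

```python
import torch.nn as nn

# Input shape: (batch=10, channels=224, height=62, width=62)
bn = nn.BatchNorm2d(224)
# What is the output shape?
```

Input: (10, 224, 62, 62) -> Output: (10, 224, 62, 62)

Answer: (10, 224, 62, 62)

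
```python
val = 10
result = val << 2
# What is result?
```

Trace:
`val = 10` → val = 10
`result = val << 2` → result = 40
So result = 40

Answer: 40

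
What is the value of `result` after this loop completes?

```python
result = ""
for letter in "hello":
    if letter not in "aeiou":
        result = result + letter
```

Remove vowels from 'hello'
`result` takes the values: "" → "h" → "hl" → "hll"

Answer: "hll"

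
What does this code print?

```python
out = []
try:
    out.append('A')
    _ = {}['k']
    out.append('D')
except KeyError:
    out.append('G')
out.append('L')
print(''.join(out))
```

Execution trace: 'A' (try body) → 'G' (except KeyError) → 'L' (after the try/except). Output: AGL

Answer: AGL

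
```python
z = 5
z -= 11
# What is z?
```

Trace:
`z = 5` → z = 5
`z -= 11` → z = -6
So z = -6

Answer: -6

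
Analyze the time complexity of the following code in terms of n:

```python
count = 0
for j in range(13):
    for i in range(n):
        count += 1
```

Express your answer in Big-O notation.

Each loop level contributes: 1 × n. Multiplying the contributions gives O(n).

Answer: O(n)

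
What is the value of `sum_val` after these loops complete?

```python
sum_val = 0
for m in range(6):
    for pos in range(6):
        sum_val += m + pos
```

Sum of all m+pos for m,pos in 6x6
`sum_val` takes the values: 0 → 1 → 3 → 6 → 10 → 15 → 16 → 18 → 21 → 25 → 30 → 36 → 38 → 41 → 45 → 50 → 56 → 63 → 66 → 70 → 75 → 81 → 88 → 96 → 100 → 105 → 111 → 118 → 126 → 135 → 140 → 146 → 153 → 161 → 170 → 180

Answer: 180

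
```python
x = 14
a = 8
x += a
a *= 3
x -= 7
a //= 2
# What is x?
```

Trace:
`x = 14` → x = 14
`a = 8` → a = 8
`x += a` → x = 22
`a *= 3` → a = 24
`x -= 7` → x = 15
`a //= 2` → a = 12
So x = 15

Answer: 15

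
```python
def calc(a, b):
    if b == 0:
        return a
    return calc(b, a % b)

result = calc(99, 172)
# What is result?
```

calc(99, 172) -> calc(172, 99) -> calc(99, 73) -> calc(73, 26) -> calc(26, 21) -> calc(21, 5) -> calc(5, 1) -> calc(1, 0) -> 1

Answer: 1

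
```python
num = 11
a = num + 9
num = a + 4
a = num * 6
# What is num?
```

Trace:
`num = 11` → num = 11
`a = num + 9` → a = 20
`num = a + 4` → num = 24
`a = num * 6` → a = 144
So num = 24

Answer: 24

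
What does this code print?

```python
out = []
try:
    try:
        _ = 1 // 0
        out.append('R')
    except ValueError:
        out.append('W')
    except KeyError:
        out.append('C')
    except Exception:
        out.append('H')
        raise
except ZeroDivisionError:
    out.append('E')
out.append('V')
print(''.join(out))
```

Execution trace: 'H' (inner except Exception) → 'E' (outer except ZeroDivisionError) → 'V' (after the try/except). Output: HEV

Answer: HEV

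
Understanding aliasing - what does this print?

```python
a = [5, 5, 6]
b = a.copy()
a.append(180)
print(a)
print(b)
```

Key concept: list.copy() creates independent copy.
Step by step:
`a = [5, 5, 6]` → a = [5, 5, 6]
`b = a.copy()` → b = [5, 5, 6]
`a.append(180)` → a = [5, 5, 6, 180]
`print(a)` → prints [5, 5, 6, 180]
`print(b)` → prints [5, 5, 6]

Answer:
[5, 5, 6, 180]
[5, 5, 6]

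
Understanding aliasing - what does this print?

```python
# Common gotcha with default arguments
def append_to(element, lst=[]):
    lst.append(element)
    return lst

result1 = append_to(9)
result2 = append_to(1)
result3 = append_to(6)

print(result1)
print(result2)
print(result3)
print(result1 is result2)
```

Key concept: mutable default argument gotcha.
Step by step:
`result1 = append_to(9)` → result1 = [9]
`result2 = append_to(1)` → result1 = [9, 1] (same object as result2); result2 = [9, 1] (same object as result1)
`result3 = append_to(6)` → result1 = [9, 1, 6] (same object as result2, result3); result2 = [9, 1, 6] (same object as result1, result3); result3 = [9, 1, 6] (same object as result1, result2)
`print(result1)` → prints [9, 1, 6]
`print(result2)` → prints [9, 1, 6]
`print(result3)` → prints [9, 1, 6]
`print(result1 is result2)` → prints True

Answer:
[9, 1, 6]
[9, 1, 6]
[9, 1, 6]
True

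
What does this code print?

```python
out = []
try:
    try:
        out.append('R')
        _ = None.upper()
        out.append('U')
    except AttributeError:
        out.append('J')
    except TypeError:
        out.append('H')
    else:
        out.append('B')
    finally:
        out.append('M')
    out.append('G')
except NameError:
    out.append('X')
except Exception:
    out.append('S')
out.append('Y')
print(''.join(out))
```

Execution trace: 'R' (inner try body) → 'J' (inner except AttributeError) → 'M' (inner finally) → 'G' (try body, no exception) → 'Y' (after the try/except). Output: RJMGY

Answer: RJMGY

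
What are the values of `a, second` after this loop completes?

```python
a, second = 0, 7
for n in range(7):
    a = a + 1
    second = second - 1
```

a goes 0→7, second goes 7→0
`a, second` takes the values: (0, 7) → (1, 7) → (1, 6) → (2, 6) → (2, 5) → (3, 5) → (3, 4) → (4, 4) → (4, 3) → (5, 3) → (5, 2) → (6, 2) → (6, 1) → (7, 1) → (7, 0)

Answer: 7, 0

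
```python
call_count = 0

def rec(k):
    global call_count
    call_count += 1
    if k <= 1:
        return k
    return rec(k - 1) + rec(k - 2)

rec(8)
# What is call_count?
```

Calls(k) = 1 + Calls(k-1) + Calls(k-2); Calls(0)=Calls(1)=1. For k=8 this gives 67.

Answer: 67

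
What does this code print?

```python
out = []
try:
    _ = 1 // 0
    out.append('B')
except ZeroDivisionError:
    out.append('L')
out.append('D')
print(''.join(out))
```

Execution trace: 'L' (except ZeroDivisionError) → 'D' (after the try/except). Output: LD

Answer: LD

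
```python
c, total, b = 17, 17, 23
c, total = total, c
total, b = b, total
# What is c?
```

Trace:
`c, total, b = 17, 17, 23` → c = 17; total = 17; b = 23
`c, total = total, c` → c = 17; total = 17
`total, b = b, total` → total = 23; b = 17
So c = 17

Answer: 17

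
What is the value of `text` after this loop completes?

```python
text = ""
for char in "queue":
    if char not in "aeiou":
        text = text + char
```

Remove vowels from 'queue'
`text` takes the values: "" → "q"

Answer: "q"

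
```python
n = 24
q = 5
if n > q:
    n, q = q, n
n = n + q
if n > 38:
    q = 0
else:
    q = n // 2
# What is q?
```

Trace:
`n = 24` → n = 24
`q = 5` → q = 5
`if n > q: ...` → n > q is True → n = 5; q = 24
`n = n + q` → n = 29
`if n > 38: ...` → n > 38 is False, take else branch → q = 14
So q = 14

Answer: 14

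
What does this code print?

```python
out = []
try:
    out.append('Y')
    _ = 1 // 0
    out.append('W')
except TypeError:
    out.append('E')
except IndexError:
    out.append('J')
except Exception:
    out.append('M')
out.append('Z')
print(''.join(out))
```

Execution trace: 'Y' (try body) → 'M' (except Exception) → 'Z' (after the try/except). Output: YMZ

Answer: YMZ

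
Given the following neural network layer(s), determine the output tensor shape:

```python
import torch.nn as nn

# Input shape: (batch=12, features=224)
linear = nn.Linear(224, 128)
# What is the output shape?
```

Input: (12, 224) -> Output: (12, 128)

Answer: (12, 128)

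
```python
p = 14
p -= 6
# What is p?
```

Trace:
`p = 14` → p = 14
`p -= 6` → p = 8
So p = 8

Answer: 8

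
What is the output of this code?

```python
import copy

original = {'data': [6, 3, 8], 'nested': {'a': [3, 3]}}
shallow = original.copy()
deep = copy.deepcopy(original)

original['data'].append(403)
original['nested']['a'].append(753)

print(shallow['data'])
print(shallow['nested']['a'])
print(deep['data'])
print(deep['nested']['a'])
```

Key concept: comparing shallow vs deep copy.
Step by step:
`original = {'data': [6, 3, 8], 'nested': {'a': [3, 3]}}` → original = {'data': [6, 3, 8], 'nested': {'a': [3, 3]}}
`shallow = original.copy()` → shallow = {'data': [6, 3, 8], 'nested': {'a': [3, 3]}}
`deep = copy.deepcopy(original)` → deep = {'data': [6, 3, 8], 'nested': {'a': [3, 3]}}
`original['data'].append(403)` → original = {'data': [6, 3, 8, 403], 'nested': {'a': [3, 3]}}; shallow = {'data': [6, 3, 8, 403], 'nested': {'a': [3, 3]}}
`original['nested']['a'].append(753)` → original = {'data': [6, 3, 8, 403], 'nested': {'a': [3, 3, 753]}}; shallow = {'data': [6, 3, 8, 403], 'nested': {'a': [3, 3, 753]}}
`print(shallow['data'])` → prints [6, 3, 8, 403]
`print(shallow['nested']['a'])` → prints [3, 3, 753]
`print(deep['data'])` → prints [6, 3, 8]
`print(deep['nested']['a'])` → prints [3, 3]

Answer:
[6, 3, 8, 403]
[3, 3, 753]
[6, 3, 8]
[3, 3]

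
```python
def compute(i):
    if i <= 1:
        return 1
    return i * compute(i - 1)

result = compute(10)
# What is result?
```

compute(10) = 10 * 9 * 8 * 7 * 6 * 5 * 4 * 3 * 2 * 1 = 3628800

Answer: 3628800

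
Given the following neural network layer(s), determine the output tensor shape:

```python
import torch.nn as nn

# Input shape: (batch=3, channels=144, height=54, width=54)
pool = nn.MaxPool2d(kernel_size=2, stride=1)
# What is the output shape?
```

Input: (3, 144, 54, 54) -> Output: (3, 144, 53, 53)

Answer: (3, 144, 53, 53)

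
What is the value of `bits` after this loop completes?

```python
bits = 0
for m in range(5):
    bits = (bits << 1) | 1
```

Build 5 consecutive 1-bits: 0b11111
`bits` takes the values: 0 → 1 → 3 → 7 → 15 → 31

Answer: 31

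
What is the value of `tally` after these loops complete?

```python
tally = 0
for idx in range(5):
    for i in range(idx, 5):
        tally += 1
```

Upper triangle: 5 + 4 + ... + 1
`tally` takes the values: 0 → 1 → 2 → 3 → 4 → 5 → 6 → 7 → 8 → 9 → 10 → 11 → 12 → 13 → 14 → 15

Answer: 15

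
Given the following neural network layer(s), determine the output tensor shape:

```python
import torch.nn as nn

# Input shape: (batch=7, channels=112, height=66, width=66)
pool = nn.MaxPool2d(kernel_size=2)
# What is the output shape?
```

Input: (7, 112, 66, 66) -> Output: (7, 112, 33, 33)

Answer: (7, 112, 33, 33)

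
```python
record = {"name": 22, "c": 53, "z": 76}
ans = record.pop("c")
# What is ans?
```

Trace:
`record = {"name": 22, "c": 53, "z": 76}` → record = {'name': 22, 'c': 53, 'z': 76}
`ans = record.pop("c")` → record = {'name': 22, 'z': 76}; ans = 53
So ans = 53

Answer: 53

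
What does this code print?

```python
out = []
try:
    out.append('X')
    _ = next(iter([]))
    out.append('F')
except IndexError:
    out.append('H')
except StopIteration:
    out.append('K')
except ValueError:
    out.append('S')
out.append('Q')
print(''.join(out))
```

Execution trace: 'X' (try body) → 'K' (except StopIteration) → 'Q' (after the try/except). Output: XKQ

Answer: XKQ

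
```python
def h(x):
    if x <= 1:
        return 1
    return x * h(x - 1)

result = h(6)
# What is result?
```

h(6) = 6 * 5 * 4 * 3 * 2 * 1 = 720

Answer: 720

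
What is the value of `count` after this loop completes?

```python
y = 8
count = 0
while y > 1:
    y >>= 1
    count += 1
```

Count right shifts until 1
`count` takes the values: 0 → 1 → 2 → 3

Answer: 3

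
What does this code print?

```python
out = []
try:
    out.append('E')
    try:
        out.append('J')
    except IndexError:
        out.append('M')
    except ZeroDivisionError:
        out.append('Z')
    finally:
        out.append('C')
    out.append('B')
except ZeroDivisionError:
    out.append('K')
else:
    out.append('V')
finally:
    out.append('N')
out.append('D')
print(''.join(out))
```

Execution trace: 'E' (try body) → 'J' (inner try body, no exception) → 'C' (inner finally) → 'B' (try body, no exception) → 'V' (else) → 'N' (finally) → 'D' (after the try/except). Output: EJCBVND

Answer: EJCBVND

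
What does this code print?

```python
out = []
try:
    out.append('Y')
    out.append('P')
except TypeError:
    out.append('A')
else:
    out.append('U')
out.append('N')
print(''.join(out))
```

Execution trace: 'Y' (try body) → 'P' (try body, no exception) → 'U' (else) → 'N' (after the try/except). Output: YPUN

Answer: YPUN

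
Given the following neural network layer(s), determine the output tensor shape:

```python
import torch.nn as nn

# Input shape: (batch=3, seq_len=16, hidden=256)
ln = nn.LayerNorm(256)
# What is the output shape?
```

Input: (3, 16, 256) -> Output: (3, 16, 256)

Answer: (3, 16, 256)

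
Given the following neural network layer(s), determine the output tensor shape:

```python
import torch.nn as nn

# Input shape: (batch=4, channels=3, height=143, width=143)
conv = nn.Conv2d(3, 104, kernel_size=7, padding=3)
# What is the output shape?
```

Input: (4, 3, 143, 143) -> Output: (4, 104, 143, 143)

Answer: (4, 104, 143, 143)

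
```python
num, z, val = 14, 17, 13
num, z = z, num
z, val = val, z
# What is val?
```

Trace:
`num, z, val = 14, 17, 13` → num = 14; z = 17; val = 13
`num, z = z, num` → num = 17; z = 14
`z, val = val, z` → z = 13; val = 14
So val = 14

Answer: 14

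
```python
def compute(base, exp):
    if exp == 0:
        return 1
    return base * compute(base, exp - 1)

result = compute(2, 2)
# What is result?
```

compute(2, 2) = 2 * 2 = 4

Answer: 4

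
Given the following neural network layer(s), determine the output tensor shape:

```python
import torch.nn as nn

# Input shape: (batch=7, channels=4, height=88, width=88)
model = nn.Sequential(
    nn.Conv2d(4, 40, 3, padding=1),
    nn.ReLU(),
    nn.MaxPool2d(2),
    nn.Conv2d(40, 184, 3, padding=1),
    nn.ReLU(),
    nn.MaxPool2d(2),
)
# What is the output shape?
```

Input: (7, 4, 88, 88) -> after first Conv2d: (7, 40, 88, 88) -> after first MaxPool2d: (7, 40, 44, 44) -> after second Conv2d: (7, 184, 44, 44) -> Output: (7, 184, 22, 22)

Answer: (7, 184, 22, 22)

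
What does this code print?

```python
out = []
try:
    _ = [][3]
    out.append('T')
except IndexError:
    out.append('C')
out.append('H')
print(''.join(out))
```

Execution trace: 'C' (except IndexError) → 'H' (after the try/except). Output: CH

Answer: CH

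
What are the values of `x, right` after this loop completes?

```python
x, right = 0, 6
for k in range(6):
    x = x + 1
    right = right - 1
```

x goes 0→6, right goes 6→0
`x, right` takes the values: (0, 6) → (1, 6) → (1, 5) → (2, 5) → (2, 4) → (3, 4) → (3, 3) → (4, 3) → (4, 2) → (5, 2) → (5, 1) → (6, 1) → (6, 0)

Answer: 6, 0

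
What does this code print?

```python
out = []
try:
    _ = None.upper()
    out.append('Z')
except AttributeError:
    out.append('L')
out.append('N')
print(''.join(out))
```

Execution trace: 'L' (except AttributeError) → 'N' (after the try/except). Output: LN

Answer: LN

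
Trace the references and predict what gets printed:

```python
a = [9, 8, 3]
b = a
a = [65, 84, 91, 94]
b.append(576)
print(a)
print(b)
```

Key concept: rebinding vs mutation: a is rebound to a new list, b still points at the original.
Step by step:
`a = [9, 8, 3]` → a = [9, 8, 3]
`b = a` → b = [9, 8, 3] (same object as a)
`a = [65, 84, 91, 94]` → a = [65, 84, 91, 94]
`b.append(576)` → b = [9, 8, 3, 576]
`print(a)` → prints [65, 84, 91, 94]
`print(b)` → prints [9, 8, 3, 576]

Answer:
[65, 84, 91, 94]
[9, 8, 3, 576]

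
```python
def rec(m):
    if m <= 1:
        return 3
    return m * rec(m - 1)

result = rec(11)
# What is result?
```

rec(11) = 11 * 10 * 9 * 8 * 7 * 6 * 5 * 4 * 3 * 2 * 3 = 119750400

Answer: 119750400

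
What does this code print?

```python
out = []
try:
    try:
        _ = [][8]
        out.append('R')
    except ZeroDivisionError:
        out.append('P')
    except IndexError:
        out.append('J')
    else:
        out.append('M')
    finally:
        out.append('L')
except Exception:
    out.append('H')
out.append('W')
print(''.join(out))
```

Execution trace: 'J' (inner except IndexError) → 'L' (inner finally) → 'W' (after the try/except). Output: JLW

Answer: JLW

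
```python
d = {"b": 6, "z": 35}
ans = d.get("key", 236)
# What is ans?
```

Trace:
`d = {"b": 6, "z": 35}` → d = {'b': 6, 'z': 35}
`ans = d.get("key", 236)` → ans = 236
So ans = 236

Answer: 236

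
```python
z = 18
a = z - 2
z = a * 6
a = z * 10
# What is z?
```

Trace:
`z = 18` → z = 18
`a = z - 2` → a = 16
`z = a * 6` → z = 96
`a = z * 10` → a = 960
So z = 96

Answer: 96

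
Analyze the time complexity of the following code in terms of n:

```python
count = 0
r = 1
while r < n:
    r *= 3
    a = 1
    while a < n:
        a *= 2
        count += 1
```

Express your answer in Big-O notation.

Each loop level contributes: log n × log n. Multiplying the contributions gives O(log² n).

Answer: O(log² n)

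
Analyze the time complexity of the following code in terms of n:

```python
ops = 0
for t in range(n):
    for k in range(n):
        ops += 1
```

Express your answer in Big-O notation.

Each loop level contributes: n × n. Multiplying the contributions gives O(n^2).

Answer: O(n^2)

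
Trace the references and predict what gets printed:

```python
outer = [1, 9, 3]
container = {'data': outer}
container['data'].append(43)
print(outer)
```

Key concept: dict holds reference to list.
Step by step:
`outer = [1, 9, 3]` → outer = [1, 9, 3]
`container = {'data': outer}` → container = {'data': [1, 9, 3]}
`container['data'].append(43)` → outer = [1, 9, 3, 43]; container = {'data': [1, 9, 3, 43]}
`print(outer)` → prints [1, 9, 3, 43]

Answer: [1, 9, 3, 43]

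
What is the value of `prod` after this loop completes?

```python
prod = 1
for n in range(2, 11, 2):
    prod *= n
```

Product of even numbers 2 to 10
`prod` takes the values: 1 → 2 → 8 → 48 → 384 → 3840

Answer: 3840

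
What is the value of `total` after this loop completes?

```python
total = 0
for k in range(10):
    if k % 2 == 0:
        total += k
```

Sum of even numbers 0 to 9
`total` takes the values: 0 → 2 → 6 → 12 → 20

Answer: 20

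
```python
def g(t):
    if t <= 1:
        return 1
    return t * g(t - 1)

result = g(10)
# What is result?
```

g(10) = 10 * 9 * 8 * 7 * 6 * 5 * 4 * 3 * 2 * 1 = 3628800

Answer: 3628800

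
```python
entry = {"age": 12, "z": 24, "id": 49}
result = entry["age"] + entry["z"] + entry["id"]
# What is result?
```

Trace:
`entry = {"age": 12, "z": 24, "id": 49}` → entry = {'age': 12, 'z': 24, 'id': 49}
`result = entry["age"] + entry["z"] + entry["id"]` → result = 85
So result = 85

Answer: 85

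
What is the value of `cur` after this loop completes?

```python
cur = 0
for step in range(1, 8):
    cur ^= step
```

XOR of 1 to 7
`cur` takes the values: 0 → 1 → 3 → 0 → 4 → 1 → 7 → 0

Answer: 0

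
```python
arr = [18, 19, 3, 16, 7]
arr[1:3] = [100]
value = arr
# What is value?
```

Trace:
`arr = [18, 19, 3, 16, 7]` → arr = [18, 19, 3, 16, 7]
`arr[1:3] = [100]` → arr = [18, 100, 16, 7]
`value = arr` → value = [18, 100, 16, 7]
So value = [18, 100, 16, 7]

Answer: [18, 100, 16, 7]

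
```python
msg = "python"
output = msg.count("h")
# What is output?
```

Trace:
`msg = "python"` → msg = 'python'
`output = msg.count("h")` → output = 1
So output = 1

Answer: 1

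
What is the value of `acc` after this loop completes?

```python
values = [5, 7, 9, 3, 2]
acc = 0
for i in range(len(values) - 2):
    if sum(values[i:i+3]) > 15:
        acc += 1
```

Count windows with sum > 15
`acc` takes the values: 0 → 1 → 2

Answer: 2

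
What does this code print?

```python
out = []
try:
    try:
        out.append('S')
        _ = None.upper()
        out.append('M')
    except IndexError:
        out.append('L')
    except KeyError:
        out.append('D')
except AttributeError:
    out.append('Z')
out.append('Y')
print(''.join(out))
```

Execution trace: 'S' (try body) → 'Z' (outer except AttributeError) → 'Y' (after the try/except). Output: SZY

Answer: SZY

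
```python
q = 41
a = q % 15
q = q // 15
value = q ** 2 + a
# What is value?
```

Trace:
`q = 41` → q = 41
`a = q % 15` → a = 11
`q = q // 15` → q = 2
`value = q ** 2 + a` → value = 15
So value = 15

Answer: 15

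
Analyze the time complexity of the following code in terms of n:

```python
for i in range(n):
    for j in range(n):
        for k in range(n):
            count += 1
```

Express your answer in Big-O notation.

This is Triple nested loop. Time complexity: O(n³).

Answer: O(n³)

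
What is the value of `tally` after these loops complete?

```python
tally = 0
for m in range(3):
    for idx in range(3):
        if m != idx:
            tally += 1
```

3² - 3 (exclude diagonal)
`tally` takes the values: 0 → 1 → 2 → 3 → 4 → 5 → 6

Answer: 6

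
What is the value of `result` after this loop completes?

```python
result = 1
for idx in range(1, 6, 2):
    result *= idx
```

Product of 1, 3, 5, ... up to 5
`result` takes the values: 1 → 3 → 15

Answer: 15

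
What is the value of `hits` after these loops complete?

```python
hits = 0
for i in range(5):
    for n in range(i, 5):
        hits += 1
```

Upper triangle: 5 + 4 + ... + 1
`hits` takes the values: 0 → 1 → 2 → 3 → 4 → 5 → 6 → 7 → 8 → 9 → 10 → 11 → 12 → 13 → 14 → 15

Answer: 15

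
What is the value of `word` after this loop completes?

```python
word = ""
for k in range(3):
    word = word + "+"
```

Repeat '+' 3 times
`word` takes the values: "" → "+" → "++" → "+++"

Answer: "+++"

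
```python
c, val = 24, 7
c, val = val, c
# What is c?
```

Trace:
`c, val = 24, 7` → c = 24; val = 7
`c, val = val, c` → c = 7; val = 24
So c = 7

Answer: 7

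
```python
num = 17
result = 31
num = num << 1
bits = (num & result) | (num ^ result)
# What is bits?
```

Trace:
`num = 17` → num = 17
`result = 31` → result = 31
`num = num << 1` → num = 34
`bits = (num & result) | (num ^ result)` → bits = 63
So bits = 63

Answer: 63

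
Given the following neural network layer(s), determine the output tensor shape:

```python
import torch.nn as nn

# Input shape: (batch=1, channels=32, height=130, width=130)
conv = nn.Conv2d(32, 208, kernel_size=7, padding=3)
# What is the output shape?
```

Input: (1, 32, 130, 130) -> Output: (1, 208, 130, 130)

Answer: (1, 208, 130, 130)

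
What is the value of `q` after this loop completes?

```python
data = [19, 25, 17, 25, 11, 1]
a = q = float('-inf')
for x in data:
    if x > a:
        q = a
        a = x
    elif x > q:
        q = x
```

Second largest (with repeats) in [19, 25, 17, 25, 11, 1]
`q` takes the values: -inf → 19 → 25

Answer: 25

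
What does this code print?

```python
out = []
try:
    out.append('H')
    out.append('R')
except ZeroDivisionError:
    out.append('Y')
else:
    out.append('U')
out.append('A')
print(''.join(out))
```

Execution trace: 'H' (try body) → 'R' (try body, no exception) → 'U' (else) → 'A' (after the try/except). Output: HRUA

Answer: HRUA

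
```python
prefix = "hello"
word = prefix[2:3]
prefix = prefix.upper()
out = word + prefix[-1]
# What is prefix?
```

Trace:
`prefix = "hello"` → prefix = 'hello'
`word = prefix[2:3]` → word = 'l'
`prefix = prefix.upper()` → prefix = 'HELLO'
`out = word + prefix[-1]` → out = 'lO'
So prefix = 'HELLO'

Answer: 'HELLO'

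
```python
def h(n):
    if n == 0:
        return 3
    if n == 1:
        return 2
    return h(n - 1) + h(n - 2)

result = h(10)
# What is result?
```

Build up from base cases: h(0)=3, h(1)=2, h(2)=5, h(3)=7, h(4)=12, h(5)=19, h(6)=31, ..., h(10)=212

Answer: 212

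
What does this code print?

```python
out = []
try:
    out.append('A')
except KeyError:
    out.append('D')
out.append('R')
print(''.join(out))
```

Execution trace: 'A' (try body, no exception) → 'R' (after the try/except). Output: AR

Answer: AR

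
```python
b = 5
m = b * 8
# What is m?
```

Trace:
`b = 5` → b = 5
`m = b * 8` → m = 40
So m = 40

Answer: 40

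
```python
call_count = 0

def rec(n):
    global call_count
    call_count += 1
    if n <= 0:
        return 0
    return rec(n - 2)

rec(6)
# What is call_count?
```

Linear recursion stepping by 2: 4 calls from n=6 down to ≤0.

Answer: 4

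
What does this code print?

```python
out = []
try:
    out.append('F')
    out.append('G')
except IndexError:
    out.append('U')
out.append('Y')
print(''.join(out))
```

Execution trace: 'F' (try body) → 'G' (try body, no exception) → 'Y' (after the try/except). Output: FGY

Answer: FGY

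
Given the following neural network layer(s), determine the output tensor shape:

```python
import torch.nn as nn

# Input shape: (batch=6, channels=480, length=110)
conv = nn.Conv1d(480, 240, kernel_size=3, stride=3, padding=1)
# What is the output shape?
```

Input: (6, 480, 110) -> Output: (6, 240, 37)

Answer: (6, 240, 37)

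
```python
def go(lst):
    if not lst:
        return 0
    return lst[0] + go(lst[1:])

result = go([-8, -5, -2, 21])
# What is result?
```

(-8) + (-5) + (-2) + 21 + 0 = 6

Answer: 6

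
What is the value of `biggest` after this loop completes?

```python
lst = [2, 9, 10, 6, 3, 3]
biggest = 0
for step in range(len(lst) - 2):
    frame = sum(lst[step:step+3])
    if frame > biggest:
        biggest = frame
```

Max sum of 3-element window in [2, 9, 10, 6, 3, 3]
`biggest` takes the values: 0 → 21 → 25

Answer: 25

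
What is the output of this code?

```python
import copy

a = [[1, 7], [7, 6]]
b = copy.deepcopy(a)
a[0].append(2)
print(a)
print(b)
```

Key concept: deep copy is fully independent.
Step by step:
`a = [[1, 7], [7, 6]]` → a = [[1, 7], [7, 6]]
`b = copy.deepcopy(a)` → b = [[1, 7], [7, 6]]
`a[0].append(2)` → a = [[1, 7, 2], [7, 6]]
`print(a)` → prints [[1, 7, 2], [7, 6]]
`print(b)` → prints [[1, 7], [7, 6]]

Answer:
[[1, 7, 2], [7, 6]]
[[1, 7], [7, 6]]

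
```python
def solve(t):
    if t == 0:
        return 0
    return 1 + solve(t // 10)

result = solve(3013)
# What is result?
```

Count of digits of 3013: 4

Answer: 4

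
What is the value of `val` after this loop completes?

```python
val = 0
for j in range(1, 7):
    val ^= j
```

XOR of 1 to 6
`val` takes the values: 0 → 1 → 3 → 0 → 4 → 1 → 7

Answer: 7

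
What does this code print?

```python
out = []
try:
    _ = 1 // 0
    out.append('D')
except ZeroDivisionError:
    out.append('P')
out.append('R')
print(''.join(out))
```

Execution trace: 'P' (except ZeroDivisionError) → 'R' (after the try/except). Output: PR

Answer: PR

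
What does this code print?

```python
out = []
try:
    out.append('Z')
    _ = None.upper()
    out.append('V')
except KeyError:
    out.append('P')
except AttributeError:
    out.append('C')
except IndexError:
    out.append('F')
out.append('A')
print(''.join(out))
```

Execution trace: 'Z' (try body) → 'C' (except AttributeError) → 'A' (after the try/except). Output: ZCA

Answer: ZCA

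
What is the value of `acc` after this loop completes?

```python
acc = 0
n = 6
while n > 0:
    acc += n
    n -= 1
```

Sum 6 down to 1
`acc` takes the values: 0 → 6 → 11 → 15 → 18 → 20 → 21

Answer: 21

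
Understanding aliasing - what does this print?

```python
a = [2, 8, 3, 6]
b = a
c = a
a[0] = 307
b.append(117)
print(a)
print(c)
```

Key concept: multiple aliases.
Step by step:
`a = [2, 8, 3, 6]` → a = [2, 8, 3, 6]
`b = a` → b = [2, 8, 3, 6] (same object as a)
`c = a` → c = [2, 8, 3, 6] (same object as a, b)
`a[0] = 307` → a = [307, 8, 3, 6] (same object as b, c); b = [307, 8, 3, 6] (same object as a, c); c = [307, 8, 3, 6] (same object as a, b)
`b.append(117)` → a = [307, 8, 3, 6, 117] (same object as b, c); b = [307, 8, 3, 6, 117] (same object as a, c); c = [307, 8, 3, 6, 117] (same object as a, b)
`print(a)` → prints [307, 8, 3, 6, 117]
`print(c)` → prints [307, 8, 3, 6, 117]

Answer:
[307, 8, 3, 6, 117]
[307, 8, 3, 6, 117]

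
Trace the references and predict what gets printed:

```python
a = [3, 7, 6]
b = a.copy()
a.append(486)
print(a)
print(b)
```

Key concept: list.copy() creates independent copy.
Step by step:
`a = [3, 7, 6]` → a = [3, 7, 6]
`b = a.copy()` → b = [3, 7, 6]
`a.append(486)` → a = [3, 7, 6, 486]
`print(a)` → prints [3, 7, 6, 486]
`print(b)` → prints [3, 7, 6]

Answer:
[3, 7, 6, 486]
[3, 7, 6]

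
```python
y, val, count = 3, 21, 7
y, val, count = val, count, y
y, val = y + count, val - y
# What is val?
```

Trace:
`y, val, count = 3, 21, 7` → y = 3; val = 21; count = 7
`y, val, count = val, count, y` → y = 21; val = 7; count = 3
`y, val = y + count, val - y` → y = 24; val = -14
So val = -14

Answer: -14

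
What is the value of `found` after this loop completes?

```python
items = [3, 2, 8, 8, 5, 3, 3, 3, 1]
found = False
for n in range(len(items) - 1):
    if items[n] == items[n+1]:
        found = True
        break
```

Check consecutive duplicates in [3, 2, 8, 8, 5, 3, 3, 3, 1]
`found` takes the values: False → True

Answer: True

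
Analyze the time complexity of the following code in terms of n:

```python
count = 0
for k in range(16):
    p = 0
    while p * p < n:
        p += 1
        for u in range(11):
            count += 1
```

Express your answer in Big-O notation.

Each loop level contributes: 1 × √n × 1. Multiplying the contributions gives O(√n).

Answer: O(√n)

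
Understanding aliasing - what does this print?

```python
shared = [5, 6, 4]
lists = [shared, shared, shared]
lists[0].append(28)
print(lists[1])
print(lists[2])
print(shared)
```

Key concept: list of same reference.
Step by step:
`shared = [5, 6, 4]` → shared = [5, 6, 4]
`lists = [shared, shared, shared]` → lists = [[5, 6, 4], [5, 6, 4], [5, 6, 4]]
`lists[0].append(28)` → shared = [5, 6, 4, 28]; lists = [[5, 6, 4, 28], [5, 6, 4, 28], [5, 6, 4, 28]]
`print(lists[1])` → prints [5, 6, 4, 28]
`print(lists[2])` → prints [5, 6, 4, 28]
`print(shared)` → prints [5, 6, 4, 28]

Answer:
[5, 6, 4, 28]
[5, 6, 4, 28]
[5, 6, 4, 28]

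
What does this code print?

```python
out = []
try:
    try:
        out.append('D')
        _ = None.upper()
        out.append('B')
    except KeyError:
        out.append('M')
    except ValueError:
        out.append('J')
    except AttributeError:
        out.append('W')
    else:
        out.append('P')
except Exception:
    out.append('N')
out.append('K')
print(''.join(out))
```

Execution trace: 'D' (inner try body) → 'W' (inner except AttributeError) → 'K' (after the try/except). Output: DWK

Answer: DWK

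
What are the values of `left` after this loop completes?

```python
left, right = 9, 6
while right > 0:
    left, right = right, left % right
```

GCD of 9 and 6
`left` takes the values: 9 → 6 → 3

Answer: 3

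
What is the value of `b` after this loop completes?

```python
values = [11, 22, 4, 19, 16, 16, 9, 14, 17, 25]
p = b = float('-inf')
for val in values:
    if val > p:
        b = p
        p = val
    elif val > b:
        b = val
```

Second largest (with repeats) in [11, 22, 4, 19, 16, 16, 9, 14, 17, 25]
`b` takes the values: -inf → 11 → 19 → 22

Answer: 22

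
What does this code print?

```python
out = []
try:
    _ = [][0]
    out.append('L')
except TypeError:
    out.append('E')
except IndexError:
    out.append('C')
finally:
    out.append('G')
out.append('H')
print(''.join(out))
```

Execution trace: 'C' (except IndexError) → 'G' (finally) → 'H' (after the try/except). Output: CGH

Answer: CGH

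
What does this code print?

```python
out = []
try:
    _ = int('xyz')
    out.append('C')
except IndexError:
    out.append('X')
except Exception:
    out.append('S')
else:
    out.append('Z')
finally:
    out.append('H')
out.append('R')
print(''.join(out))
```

Execution trace: 'S' (except Exception) → 'H' (finally) → 'R' (after the try/except). Output: SHR

Answer: SHR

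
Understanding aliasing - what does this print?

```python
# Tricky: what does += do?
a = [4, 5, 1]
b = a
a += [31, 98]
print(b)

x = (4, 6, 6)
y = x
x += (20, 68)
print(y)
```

Key concept: += behavior differs for mutable vs immutable.
Step by step:
`a = [4, 5, 1]` → a = [4, 5, 1]
`b = a` → b = [4, 5, 1] (same object as a)
`a += [31, 98]` → a = [4, 5, 1, 31, 98] (same object as b); b = [4, 5, 1, 31, 98] (same object as a)
`print(b)` → prints [4, 5, 1, 31, 98]
`x = (4, 6, 6)` → x = (4, 6, 6)
`y = x` → y = (4, 6, 6)
`x += (20, 68)` → x = (4, 6, 6, 20, 68)
`print(y)` → prints (4, 6, 6)

Answer:
[4, 5, 1, 31, 98]
(4, 6, 6)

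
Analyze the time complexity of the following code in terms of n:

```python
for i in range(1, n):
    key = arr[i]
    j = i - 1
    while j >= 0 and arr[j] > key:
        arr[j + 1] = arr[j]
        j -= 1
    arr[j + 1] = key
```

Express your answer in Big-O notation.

This is Insertion sort. Time complexity: O(n²).

Answer: O(n²)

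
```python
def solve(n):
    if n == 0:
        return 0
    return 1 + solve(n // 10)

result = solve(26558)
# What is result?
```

Count of digits of 26558: 5

Answer: 5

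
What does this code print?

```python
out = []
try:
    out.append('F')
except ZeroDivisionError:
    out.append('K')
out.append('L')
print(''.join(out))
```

Execution trace: 'F' (try body, no exception) → 'L' (after the try/except). Output: FL

Answer: FL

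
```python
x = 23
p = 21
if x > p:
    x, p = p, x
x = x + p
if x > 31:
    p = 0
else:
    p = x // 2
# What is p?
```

Trace:
`x = 23` → x = 23
`p = 21` → p = 21
`if x > p: ...` → x > p is True → x = 21; p = 23
`x = x + p` → x = 44
`if x > 31: ...` → x > 31 is True → p = 0
So p = 0

Answer: 0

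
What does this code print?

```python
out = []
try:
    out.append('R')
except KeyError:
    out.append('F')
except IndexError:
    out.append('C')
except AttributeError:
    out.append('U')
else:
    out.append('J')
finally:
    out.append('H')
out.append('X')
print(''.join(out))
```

Execution trace: 'R' (try body, no exception) → 'J' (else) → 'H' (finally) → 'X' (after the try/except). Output: RJHX

Answer: RJHX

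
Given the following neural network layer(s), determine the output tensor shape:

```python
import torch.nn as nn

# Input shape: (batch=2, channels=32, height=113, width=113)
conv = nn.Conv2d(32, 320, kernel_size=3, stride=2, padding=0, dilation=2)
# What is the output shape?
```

Input: (2, 32, 113, 113) -> Output: (2, 320, 55, 55)

Answer: (2, 320, 55, 55)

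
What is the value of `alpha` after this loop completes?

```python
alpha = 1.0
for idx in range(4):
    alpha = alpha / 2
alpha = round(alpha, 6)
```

Halving LR 4 times: 1 / 2^4
`alpha` takes the values: 1.0 → 0.5 → 0.25 → 0.125 → 0.0625

Answer: 0.0625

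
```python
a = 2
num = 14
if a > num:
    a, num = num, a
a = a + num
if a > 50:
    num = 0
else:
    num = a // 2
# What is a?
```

Trace:
`a = 2` → a = 2
`num = 14` → num = 14
`if a > num: ...` → a > num is False → no variable changes
`a = a + num` → a = 16
`if a > 50: ...` → a > 50 is False, take else branch → num = 8
So a = 16

Answer: 16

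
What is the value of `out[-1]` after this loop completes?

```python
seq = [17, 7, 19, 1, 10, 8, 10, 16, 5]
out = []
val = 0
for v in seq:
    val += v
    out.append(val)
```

Cumulative sum ends at 93
`out` takes the values: [] → [17] → [17, 24] → [17, 24, 43] → [17, 24, 43, 44] → [17, 24, 43, 44, 54] → [17, 24, 43, 44, 54, 62] → [17, 24, 43, 44, 54, 62, 72] → [17, 24, 43, 44, 54, 62, 72, 88] → [17, 24, 43, 44, 54, 62, 72, 88, 93]
So `out[-1]` = 93

Answer: 93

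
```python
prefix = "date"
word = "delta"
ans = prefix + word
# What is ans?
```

Trace:
`prefix = "date"` → prefix = 'date'
`word = "delta"` → word = 'delta'
`ans = prefix + word` → ans = 'datedelta'
So ans = 'datedelta'

Answer: 'datedelta'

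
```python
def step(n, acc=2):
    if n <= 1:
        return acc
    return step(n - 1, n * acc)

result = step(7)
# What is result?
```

Accumulator trace (n, acc): (7, 2) -> (6, 14) -> (5, 84) -> (4, 420) -> (3, 1680) -> (2, 5040) -> (1, 10080) -> return 10080

Answer: 10080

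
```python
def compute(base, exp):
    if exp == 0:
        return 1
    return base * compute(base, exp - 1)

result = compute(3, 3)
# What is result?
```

compute(3, 3) = 3 * 3 * 3 = 27

Answer: 27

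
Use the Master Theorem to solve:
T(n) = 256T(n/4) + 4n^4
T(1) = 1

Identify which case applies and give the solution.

a=256, b=4, f(n)=4n^4. log_4(256) = 4. Since c=4 = 4, Case 2 applies: T(n) = Θ(n^log_b(a) · log n) = O(n^4 log n).

Answer: O(n^4 log n) - Case 2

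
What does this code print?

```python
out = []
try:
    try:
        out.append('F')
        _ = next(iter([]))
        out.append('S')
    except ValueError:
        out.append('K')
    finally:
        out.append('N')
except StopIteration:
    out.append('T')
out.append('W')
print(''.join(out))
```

Execution trace: 'F' (try body) → 'N' (finally) → 'T' (outer except StopIteration) → 'W' (after the try/except). Output: FNTW

Answer: FNTW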